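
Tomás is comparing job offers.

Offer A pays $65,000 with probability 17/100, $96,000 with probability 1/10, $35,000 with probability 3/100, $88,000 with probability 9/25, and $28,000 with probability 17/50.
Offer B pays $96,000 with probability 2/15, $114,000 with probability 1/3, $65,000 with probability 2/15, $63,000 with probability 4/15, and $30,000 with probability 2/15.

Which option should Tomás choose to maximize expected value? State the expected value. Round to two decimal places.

Offer B ($80,266.67)

Offer A = 17/100 × 65000 + 1/10 × 96000 + 3/100 × 35000 + 9/25 × 88000 + 17/50 × 28000 = 11050 + 9600 + 1050 + 31680 + 9520 = 62900
Offer B = 2/15 × 96000 + 1/3 × 114000 + 2/15 × 65000 + 4/15 × 63000 + 2/15 × 30000 = 12800 + 38000 + 8666.6667 + 16800 + 4000 = 80266.6667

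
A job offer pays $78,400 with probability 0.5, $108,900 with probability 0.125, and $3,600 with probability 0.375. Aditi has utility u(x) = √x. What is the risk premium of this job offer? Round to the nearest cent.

E[u] = 0.5·√78400 + 0.125·√108900 + 0.375·√3600 = 0.5·280 + 0.125·330 + 0.375·60 = 203.75
CE = (203.75)² = 41514.0625
Risk premium = EV − CE = 54162.5 − 41514.0625 = 12648.4375

$12,648.44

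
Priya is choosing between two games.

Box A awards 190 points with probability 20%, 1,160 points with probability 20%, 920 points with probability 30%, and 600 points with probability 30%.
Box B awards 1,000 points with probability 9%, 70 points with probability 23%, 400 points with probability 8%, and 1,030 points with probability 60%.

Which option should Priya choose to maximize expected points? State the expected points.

Box B (756.1 points)

Box A = 0.2 × 190 + 0.2 × 1160 + 0.3 × 920 + 0.3 × 600 = 38 + 232 + 276 + 180 = 726
Box B = 0.09 × 1000 + 0.23 × 70 + 0.08 × 400 + 0.6 × 1030 = 90 + 16.1 + 32 + 618 = 756.1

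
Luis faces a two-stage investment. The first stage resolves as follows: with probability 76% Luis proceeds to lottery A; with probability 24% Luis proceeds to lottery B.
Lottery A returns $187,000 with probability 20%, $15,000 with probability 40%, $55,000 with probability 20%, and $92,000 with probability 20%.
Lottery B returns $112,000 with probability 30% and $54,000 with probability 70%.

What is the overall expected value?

EV(A) = 0.2 × 187000 + 0.4 × 15000 + 0.2 × 55000 + 0.2 × 92000 = 37400 + 6000 + 11000 + 18400 = 72800
EV(B) = 0.3 × 112000 + 0.7 × 54000 = 33600 + 37800 = 71400
Overall = 0.76 × 72800 + 0.24 × 71400 = 55328 + 17136 = 72464

$72,464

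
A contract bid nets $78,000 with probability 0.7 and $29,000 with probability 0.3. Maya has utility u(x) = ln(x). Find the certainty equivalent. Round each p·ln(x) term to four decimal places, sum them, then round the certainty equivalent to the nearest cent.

$57,965.31

E[u] = 0.7·ln(78000) + 0.3·ln(29000) = 7.8851 + 3.0825 = 10.9676
CE = e^10.9676 ≈ 57965.31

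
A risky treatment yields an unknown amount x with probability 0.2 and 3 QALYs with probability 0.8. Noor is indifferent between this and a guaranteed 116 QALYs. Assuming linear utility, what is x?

x = 568 QALYs

0.2·x + 0.8·3 = 116
0.2·x = 116 − 2.4 = 113.6
x = 113.6 / 0.2 = 568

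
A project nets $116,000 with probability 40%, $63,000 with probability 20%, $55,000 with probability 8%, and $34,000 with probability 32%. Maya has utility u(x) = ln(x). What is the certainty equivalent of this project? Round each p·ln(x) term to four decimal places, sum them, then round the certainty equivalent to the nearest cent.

$65,303.44

E[u] = 0.4·ln(116000) + 0.2·ln(63000) + 0.08·ln(55000) + 0.32·ln(34000) = 4.6645 + 2.2102 + 0.8732 + 3.3389 = 11.0868
CE = e^11.0868 ≈ 65303.44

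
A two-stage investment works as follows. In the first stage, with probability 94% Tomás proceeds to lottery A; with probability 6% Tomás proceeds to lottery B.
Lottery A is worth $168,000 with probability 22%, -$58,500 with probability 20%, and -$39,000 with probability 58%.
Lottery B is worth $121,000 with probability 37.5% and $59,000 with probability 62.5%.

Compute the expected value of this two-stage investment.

EV(A) = 0.22 × 168000 + 0.2 × (-58500) + 0.58 × (-39000) = 36960 − 11700 − 22620 = 2640
EV(B) = 0.375 × 121000 + 0.625 × 59000 = 45375 + 36875 = 82250
Overall = 0.94 × 2640 + 0.06 × 82250 = 2481.6 + 4935 = 7416.6

$7,416.60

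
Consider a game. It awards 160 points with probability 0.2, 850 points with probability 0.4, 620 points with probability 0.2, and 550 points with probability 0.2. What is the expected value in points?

EV = 0.2 × 160 + 0.4 × 850 + 0.2 × 620 + 0.2 × 550 = 32 + 340 + 124 + 110 = 606

606 points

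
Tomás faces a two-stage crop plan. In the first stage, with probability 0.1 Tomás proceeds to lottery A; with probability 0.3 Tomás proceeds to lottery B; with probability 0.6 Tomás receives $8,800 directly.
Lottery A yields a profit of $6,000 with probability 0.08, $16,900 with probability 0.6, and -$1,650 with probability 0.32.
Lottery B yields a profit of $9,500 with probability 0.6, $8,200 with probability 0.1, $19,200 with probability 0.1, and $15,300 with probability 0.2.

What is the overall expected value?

$9,739.20

EV(A) = 0.08 × 6000 + 0.6 × 16900 + 0.32 × (-1650) = 480 + 10140 − 528 = 10092
EV(B) = 0.6 × 9500 + 0.1 × 8200 + 0.1 × 19200 + 0.2 × 15300 = 5700 + 820 + 1920 + 3060 = 11500
Branch C: 8800 (certain)
Overall = 0.1 × 10092 + 0.3 × 11500 + 0.6 × 8800 = 1009.2 + 3450 + 5280 = 9739.2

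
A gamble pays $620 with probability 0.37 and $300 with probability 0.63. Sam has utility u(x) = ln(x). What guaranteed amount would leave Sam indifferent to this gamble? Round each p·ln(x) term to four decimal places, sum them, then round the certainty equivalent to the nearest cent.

$392.45

E[u] = 0.37·ln(620) + 0.63·ln(300) = 2.3790 + 3.5934 = 5.9724
CE = e^5.9724 ≈ 392.45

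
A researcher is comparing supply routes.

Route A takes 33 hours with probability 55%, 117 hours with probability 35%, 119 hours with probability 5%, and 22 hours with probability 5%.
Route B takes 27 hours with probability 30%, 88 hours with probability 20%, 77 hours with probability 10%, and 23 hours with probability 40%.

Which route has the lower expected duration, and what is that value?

Route A = 0.55 × 33 + 0.35 × 117 + 0.05 × 119 + 0.05 × 22 = 18.15 + 40.95 + 5.95 + 1.1 = 66.15
Route B = 0.3 × 27 + 0.2 × 88 + 0.1 × 77 + 0.4 × 23 = 8.1 + 17.6 + 7.7 + 9.2 = 42.6

Route B (42.6 hours)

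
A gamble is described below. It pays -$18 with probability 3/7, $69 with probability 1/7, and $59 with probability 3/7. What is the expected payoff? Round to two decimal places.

EV = 3/7 × (-18) + 1/7 × 69 + 3/7 × 59 = -7.7143 + 9.8571 + 25.2857 = 27.4286

$27.43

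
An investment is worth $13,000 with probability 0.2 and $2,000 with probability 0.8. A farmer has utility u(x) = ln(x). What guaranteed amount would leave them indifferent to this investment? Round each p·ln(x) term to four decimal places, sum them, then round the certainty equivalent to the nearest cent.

E[u] = 0.2·ln(13000) + 0.8·ln(2000) = 1.8945 + 6.0807 = 7.9752
CE = e^7.9752 ≈ 2907.94

$2,907.94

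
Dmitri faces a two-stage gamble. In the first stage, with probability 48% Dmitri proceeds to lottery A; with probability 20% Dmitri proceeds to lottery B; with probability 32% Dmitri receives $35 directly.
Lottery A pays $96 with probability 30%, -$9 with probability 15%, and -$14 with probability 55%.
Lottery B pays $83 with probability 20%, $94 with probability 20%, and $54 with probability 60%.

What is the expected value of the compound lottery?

EV(A) = 0.3 × 96 + 0.15 × (-9) + 0.55 × (-14) = 28.8 − 1.35 − 7.7 = 19.75
EV(B) = 0.2 × 83 + 0.2 × 94 + 0.6 × 54 = 16.6 + 18.8 + 32.4 = 67.8
Branch C: 35 (certain)
Overall = 0.48 × 19.75 + 0.2 × 67.8 + 0.32 × 35 = 9.48 + 13.56 + 11.2 = 34.24

$34.24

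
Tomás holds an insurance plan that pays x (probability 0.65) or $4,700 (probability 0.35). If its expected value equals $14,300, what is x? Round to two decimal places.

x = $19,469.23

0.65·x + 0.35·4700 = 14300
0.65·x = 14300 − 1645 = 12655
x = 12655 / 0.65 = 19469.2308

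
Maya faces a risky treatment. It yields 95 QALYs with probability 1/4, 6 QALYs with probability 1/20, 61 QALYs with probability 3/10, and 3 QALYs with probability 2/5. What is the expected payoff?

EV = 1/4 × 95 + 1/20 × 6 + 3/10 × 61 + 2/5 × 3 = 23.75 + 0.3 + 18.3 + 1.2 = 43.55

43.55 QALYs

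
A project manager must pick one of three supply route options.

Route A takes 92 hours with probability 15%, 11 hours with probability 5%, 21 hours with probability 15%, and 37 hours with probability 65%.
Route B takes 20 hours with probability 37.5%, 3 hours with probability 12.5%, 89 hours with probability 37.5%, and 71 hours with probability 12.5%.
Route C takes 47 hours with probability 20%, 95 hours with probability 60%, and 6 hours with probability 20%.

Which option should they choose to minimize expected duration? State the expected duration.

Route A (41.55 hours)

Route A = 0.15 × 92 + 0.05 × 11 + 0.15 × 21 + 0.65 × 37 = 13.8 + 0.55 + 3.15 + 24.05 = 41.55
Route B = 0.375 × 20 + 0.125 × 3 + 0.375 × 89 + 0.125 × 71 = 7.5 + 0.375 + 33.375 + 8.875 = 50.125
Route C = 0.2 × 47 + 0.6 × 95 + 0.2 × 6 = 9.4 + 57 + 1.2 = 67.6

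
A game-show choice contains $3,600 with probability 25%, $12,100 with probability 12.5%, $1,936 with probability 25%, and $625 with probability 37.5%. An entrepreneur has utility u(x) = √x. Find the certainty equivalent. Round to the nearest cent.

$2,413.27

E[u] = 0.25·√3600 + 0.125·√12100 + 0.25·√1936 + 0.375·√625 = 0.25·60 + 0.125·110 + 0.25·44 + 0.375·25 = 49.125
CE = (49.125)² = 2413.265625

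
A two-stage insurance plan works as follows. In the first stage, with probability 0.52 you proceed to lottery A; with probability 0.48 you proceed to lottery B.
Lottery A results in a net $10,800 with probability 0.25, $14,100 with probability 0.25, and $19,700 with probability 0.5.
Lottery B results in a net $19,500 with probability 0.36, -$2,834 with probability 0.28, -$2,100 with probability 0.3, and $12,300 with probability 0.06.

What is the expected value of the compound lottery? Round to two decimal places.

EV(A) = 0.25 × 10800 + 0.25 × 14100 + 0.5 × 19700 = 2700 + 3525 + 9850 = 16075
EV(B) = 0.36 × 19500 + 0.28 × (-2834) + 0.3 × (-2100) + 0.06 × 12300 = 7020 − 793.52 − 630 + 738 = 6334.48
Overall = 0.52 × 16075 + 0.48 × 6334.48 = 8359 + 3040.5504 = 11399.5504

$11,399.55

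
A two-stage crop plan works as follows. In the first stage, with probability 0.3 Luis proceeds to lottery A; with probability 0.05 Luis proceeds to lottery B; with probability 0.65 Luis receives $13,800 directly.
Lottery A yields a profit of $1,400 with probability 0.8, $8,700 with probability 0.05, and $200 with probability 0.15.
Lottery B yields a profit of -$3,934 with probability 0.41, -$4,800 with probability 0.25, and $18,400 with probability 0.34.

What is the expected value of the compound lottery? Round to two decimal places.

$9,617.65

EV(A) = 0.8 × 1400 + 0.05 × 8700 + 0.15 × 200 = 1120 + 435 + 30 = 1585
EV(B) = 0.41 × (-3934) + 0.25 × (-4800) + 0.34 × 18400 = -1612.94 − 1200 + 6256 = 3443.06
Branch C: 13800 (certain)
Overall = 0.3 × 1585 + 0.05 × 3443.06 + 0.65 × 13800 = 475.5 + 172.153 + 8970 = 9617.653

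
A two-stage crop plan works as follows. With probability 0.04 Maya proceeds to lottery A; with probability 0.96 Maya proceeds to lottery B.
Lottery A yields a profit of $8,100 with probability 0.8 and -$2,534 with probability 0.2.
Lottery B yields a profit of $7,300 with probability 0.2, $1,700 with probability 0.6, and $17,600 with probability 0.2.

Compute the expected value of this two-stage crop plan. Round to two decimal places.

$5,998.93

EV(A) = 0.8 × 8100 + 0.2 × (-2534) = 6480 − 506.8 = 5973.2
EV(B) = 0.2 × 7300 + 0.6 × 1700 + 0.2 × 17600 = 1460 + 1020 + 3520 = 6000
Overall = 0.04 × 5973.2 + 0.96 × 6000 = 238.928 + 5760 = 5998.928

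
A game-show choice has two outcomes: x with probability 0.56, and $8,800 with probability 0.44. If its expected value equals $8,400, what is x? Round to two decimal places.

x = $8,085.71

0.56·x + 0.44·8800 = 8400
0.56·x = 8400 − 3872 = 4528
x = 4528 / 0.56 = 8085.7143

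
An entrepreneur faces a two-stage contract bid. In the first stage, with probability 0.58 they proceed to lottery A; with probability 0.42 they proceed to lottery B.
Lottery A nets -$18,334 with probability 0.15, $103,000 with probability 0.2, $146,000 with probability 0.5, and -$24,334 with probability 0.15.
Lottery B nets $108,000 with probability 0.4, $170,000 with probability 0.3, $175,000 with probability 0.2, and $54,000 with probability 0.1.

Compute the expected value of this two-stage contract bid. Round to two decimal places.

EV(A) = 0.15 × (-18334) + 0.2 × 103000 + 0.5 × 146000 + 0.15 × (-24334) = -2750.1 + 20600 + 73000 − 3650.1 = 87199.8
EV(B) = 0.4 × 108000 + 0.3 × 170000 + 0.2 × 175000 + 0.1 × 54000 = 43200 + 51000 + 35000 + 5400 = 134600
Overall = 0.58 × 87199.8 + 0.42 × 134600 = 50575.884 + 56532 = 107107.884

$107,107.88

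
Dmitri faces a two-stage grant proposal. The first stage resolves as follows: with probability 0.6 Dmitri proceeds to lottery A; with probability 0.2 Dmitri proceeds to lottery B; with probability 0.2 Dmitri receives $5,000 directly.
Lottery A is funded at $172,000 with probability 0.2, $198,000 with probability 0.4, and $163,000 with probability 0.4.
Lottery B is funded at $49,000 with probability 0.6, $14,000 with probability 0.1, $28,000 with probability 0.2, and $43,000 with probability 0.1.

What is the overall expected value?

EV(A) = 0.2 × 172000 + 0.4 × 198000 + 0.4 × 163000 = 34400 + 79200 + 65200 = 178800
EV(B) = 0.6 × 49000 + 0.1 × 14000 + 0.2 × 28000 + 0.1 × 43000 = 29400 + 1400 + 5600 + 4300 = 40700
Branch C: 5000 (certain)
Overall = 0.6 × 178800 + 0.2 × 40700 + 0.2 × 5000 = 107280 + 8140 + 1000 = 116420

$116,420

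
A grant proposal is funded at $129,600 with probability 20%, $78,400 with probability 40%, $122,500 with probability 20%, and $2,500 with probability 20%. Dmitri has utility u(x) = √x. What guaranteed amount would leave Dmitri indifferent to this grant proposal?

$69,696

E[u] = 0.2·√129600 + 0.4·√78400 + 0.2·√122500 + 0.2·√2500 = 0.2·360 + 0.4·280 + 0.2·350 + 0.2·50 = 264
CE = (264)² = 69696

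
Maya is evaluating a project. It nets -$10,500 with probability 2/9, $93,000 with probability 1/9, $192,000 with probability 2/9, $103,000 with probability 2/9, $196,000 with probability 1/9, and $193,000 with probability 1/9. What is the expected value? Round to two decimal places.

$116,777.78

EV = 2/9 × (-10500) + 1/9 × 93000 + 2/9 × 192000 + 2/9 × 103000 + 1/9 × 196000 + 1/9 × 193000 = -2333.3333 + 10333.3333 + 42666.6667 + 22888.8889 + 21777.7778 + 21444.4444 = 116777.7778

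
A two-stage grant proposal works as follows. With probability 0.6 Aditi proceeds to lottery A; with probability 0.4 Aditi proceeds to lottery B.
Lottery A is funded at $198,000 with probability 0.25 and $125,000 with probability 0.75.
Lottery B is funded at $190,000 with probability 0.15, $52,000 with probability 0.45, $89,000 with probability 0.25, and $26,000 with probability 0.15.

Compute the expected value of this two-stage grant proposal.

$117,170

EV(A) = 0.25 × 198000 + 0.75 × 125000 = 49500 + 93750 = 143250
EV(B) = 0.15 × 190000 + 0.45 × 52000 + 0.25 × 89000 + 0.15 × 26000 = 28500 + 23400 + 22250 + 3900 = 78050
Overall = 0.6 × 143250 + 0.4 × 78050 = 85950 + 31220 = 117170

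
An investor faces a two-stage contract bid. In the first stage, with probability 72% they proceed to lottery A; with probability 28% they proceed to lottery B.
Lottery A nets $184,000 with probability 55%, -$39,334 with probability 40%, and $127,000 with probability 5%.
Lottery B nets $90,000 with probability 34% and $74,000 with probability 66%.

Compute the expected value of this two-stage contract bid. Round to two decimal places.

EV(A) = 0.55 × 184000 + 0.4 × (-39334) + 0.05 × 127000 = 101200 − 15733.6 + 6350 = 91816.4
EV(B) = 0.34 × 90000 + 0.66 × 74000 = 30600 + 48840 = 79440
Overall = 0.72 × 91816.4 + 0.28 × 79440 = 66107.808 + 22243.2 = 88351.008

$88,351.01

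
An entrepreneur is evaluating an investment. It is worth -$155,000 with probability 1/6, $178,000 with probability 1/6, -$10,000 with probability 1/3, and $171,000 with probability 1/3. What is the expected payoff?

$57,500

EV = 1/6 × (-155000) + 1/6 × 178000 + 1/3 × (-10000) + 1/3 × 171000 = -25833.3333 + 29666.6667 − 3333.3333 + 57000 = 57500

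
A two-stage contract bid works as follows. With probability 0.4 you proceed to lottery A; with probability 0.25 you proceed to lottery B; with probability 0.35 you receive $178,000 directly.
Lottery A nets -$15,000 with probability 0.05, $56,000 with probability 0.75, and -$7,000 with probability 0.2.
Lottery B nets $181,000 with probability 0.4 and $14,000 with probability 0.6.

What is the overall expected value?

$98,440

EV(A) = 0.05 × (-15000) + 0.75 × 56000 + 0.2 × (-7000) = -750 + 42000 − 1400 = 39850
EV(B) = 0.4 × 181000 + 0.6 × 14000 = 72400 + 8400 = 80800
Branch C: 178000 (certain)
Overall = 0.4 × 39850 + 0.25 × 80800 + 0.35 × 178000 = 15940 + 20200 + 62300 = 98440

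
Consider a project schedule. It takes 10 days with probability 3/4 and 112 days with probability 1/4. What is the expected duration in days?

35.5 days

EV = 3/4 × 10 + 1/4 × 112 = 7.5 + 28 = 35.5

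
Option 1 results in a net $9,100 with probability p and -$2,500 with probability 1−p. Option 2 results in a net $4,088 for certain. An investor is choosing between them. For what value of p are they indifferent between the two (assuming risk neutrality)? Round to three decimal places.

p·9100 + (1−p)·(-2500) = 4088
11600p − 2500 = 4088
p = (4088 + 2500) / 11600

p = 0.568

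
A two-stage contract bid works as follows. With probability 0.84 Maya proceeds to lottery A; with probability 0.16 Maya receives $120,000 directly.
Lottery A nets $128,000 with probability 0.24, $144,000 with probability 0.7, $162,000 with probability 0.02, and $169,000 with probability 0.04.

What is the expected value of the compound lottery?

$138,076.80

EV(A) = 0.24 × 128000 + 0.7 × 144000 + 0.02 × 162000 + 0.04 × 169000 = 30720 + 100800 + 3240 + 6760 = 141520
Branch B: 120000 (certain)
Overall = 0.84 × 141520 + 0.16 × 120000 = 118876.8 + 19200 = 138076.8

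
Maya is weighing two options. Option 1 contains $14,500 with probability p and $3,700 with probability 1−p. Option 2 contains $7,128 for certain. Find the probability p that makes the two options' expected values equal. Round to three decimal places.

p·14500 + (1−p)·3700 = 7128
10800p + 3700 = 7128
p = (7128 − 3700) / 10800

p = 0.317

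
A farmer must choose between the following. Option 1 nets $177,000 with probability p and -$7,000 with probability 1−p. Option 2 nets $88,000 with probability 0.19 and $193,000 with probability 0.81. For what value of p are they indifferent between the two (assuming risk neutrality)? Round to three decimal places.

EV(Option 2) = 0.19 × 88000 + 0.81 × 193000 = 16720 + 156330 = 173050
p·177000 + (1−p)·(-7000) = 173050
184000p − 7000 = 173050
p = (173050 + 7000) / 184000

p = 0.979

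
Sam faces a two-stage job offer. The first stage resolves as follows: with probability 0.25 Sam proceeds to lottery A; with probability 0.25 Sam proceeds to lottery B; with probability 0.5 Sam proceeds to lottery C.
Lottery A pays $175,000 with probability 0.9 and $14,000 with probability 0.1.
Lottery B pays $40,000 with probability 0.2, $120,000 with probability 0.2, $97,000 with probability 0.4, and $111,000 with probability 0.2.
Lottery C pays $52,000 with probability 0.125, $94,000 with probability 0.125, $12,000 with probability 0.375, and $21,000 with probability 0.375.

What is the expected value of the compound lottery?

EV(A) = 0.9 × 175000 + 0.1 × 14000 = 157500 + 1400 = 158900
EV(B) = 0.2 × 40000 + 0.2 × 120000 + 0.4 × 97000 + 0.2 × 111000 = 8000 + 24000 + 38800 + 22200 = 93000
EV(C) = 0.125 × 52000 + 0.125 × 94000 + 0.375 × 12000 + 0.375 × 21000 = 6500 + 11750 + 4500 + 7875 = 30625
Overall = 0.25 × 158900 + 0.25 × 93000 + 0.5 × 30625 = 39725 + 23250 + 15312.5 = 78287.5

$78,287.50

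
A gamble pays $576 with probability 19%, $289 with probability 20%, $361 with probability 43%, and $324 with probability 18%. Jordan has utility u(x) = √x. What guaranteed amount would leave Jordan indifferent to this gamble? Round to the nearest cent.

E[u] = 0.19·√576 + 0.2·√289 + 0.43·√361 + 0.18·√324 = 0.19·24 + 0.2·17 + 0.43·19 + 0.18·18 = 19.37
CE = (19.37)² = 375.1969

$375.20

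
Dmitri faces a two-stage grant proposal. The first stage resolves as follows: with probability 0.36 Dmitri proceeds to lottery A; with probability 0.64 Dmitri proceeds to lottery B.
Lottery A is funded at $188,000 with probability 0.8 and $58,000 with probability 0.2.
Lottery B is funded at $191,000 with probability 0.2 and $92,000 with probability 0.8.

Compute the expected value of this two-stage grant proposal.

$129,872

EV(A) = 0.8 × 188000 + 0.2 × 58000 = 150400 + 11600 = 162000
EV(B) = 0.2 × 191000 + 0.8 × 92000 = 38200 + 73600 = 111800
Overall = 0.36 × 162000 + 0.64 × 111800 = 58320 + 71552 = 129872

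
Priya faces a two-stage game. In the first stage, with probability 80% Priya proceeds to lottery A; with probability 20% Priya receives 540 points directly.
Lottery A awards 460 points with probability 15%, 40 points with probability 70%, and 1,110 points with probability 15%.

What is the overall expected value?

318.8 points

EV(A) = 0.15 × 460 + 0.7 × 40 + 0.15 × 1110 = 69 + 28 + 166.5 = 263.5
Branch B: 540 (certain)
Overall = 0.8 × 263.5 + 0.2 × 540 = 210.8 + 108 = 318.8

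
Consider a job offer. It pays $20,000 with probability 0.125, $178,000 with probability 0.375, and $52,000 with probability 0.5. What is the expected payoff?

$95,250

EV = 0.125 × 20000 + 0.375 × 178000 + 0.5 × 52000 = 2500 + 66750 + 26000 = 95250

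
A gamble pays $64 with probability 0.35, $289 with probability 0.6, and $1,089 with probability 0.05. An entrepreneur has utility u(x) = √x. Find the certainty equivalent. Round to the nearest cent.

E[u] = 0.35·√64 + 0.6·√289 + 0.05·√1089 = 0.35·8 + 0.6·17 + 0.05·33 = 14.65
CE = (14.65)² = 214.6225

$214.62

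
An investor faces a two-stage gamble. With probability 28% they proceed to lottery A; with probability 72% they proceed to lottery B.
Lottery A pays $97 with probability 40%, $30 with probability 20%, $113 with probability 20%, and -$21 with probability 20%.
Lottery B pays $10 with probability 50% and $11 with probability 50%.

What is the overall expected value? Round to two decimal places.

$25.26

EV(A) = 0.4 × 97 + 0.2 × 30 + 0.2 × 113 + 0.2 × (-21) = 38.8 + 6 + 22.6 − 4.2 = 63.2
EV(B) = 0.5 × 10 + 0.5 × 11 = 5 + 5.5 = 10.5
Overall = 0.28 × 63.2 + 0.72 × 10.5 = 17.696 + 7.56 = 25.256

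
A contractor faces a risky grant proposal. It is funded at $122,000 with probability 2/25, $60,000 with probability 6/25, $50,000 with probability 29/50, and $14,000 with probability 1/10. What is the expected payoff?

EV = 2/25 × 122000 + 6/25 × 60000 + 29/50 × 50000 + 1/10 × 14000 = 9760 + 14400 + 29000 + 1400 = 54560

$54,560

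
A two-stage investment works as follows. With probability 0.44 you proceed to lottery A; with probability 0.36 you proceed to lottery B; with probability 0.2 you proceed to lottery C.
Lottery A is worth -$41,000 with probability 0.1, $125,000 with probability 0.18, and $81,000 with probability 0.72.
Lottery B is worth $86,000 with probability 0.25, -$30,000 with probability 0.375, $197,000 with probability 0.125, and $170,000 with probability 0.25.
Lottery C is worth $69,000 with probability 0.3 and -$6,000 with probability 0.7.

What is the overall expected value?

$64,911.80

EV(A) = 0.1 × (-41000) + 0.18 × 125000 + 0.72 × 81000 = -4100 + 22500 + 58320 = 76720
EV(B) = 0.25 × 86000 + 0.375 × (-30000) + 0.125 × 197000 + 0.25 × 170000 = 21500 − 11250 + 24625 + 42500 = 77375
EV(C) = 0.3 × 69000 + 0.7 × (-6000) = 20700 − 4200 = 16500
Overall = 0.44 × 76720 + 0.36 × 77375 + 0.2 × 16500 = 33756.8 + 27855 + 3300 = 64911.8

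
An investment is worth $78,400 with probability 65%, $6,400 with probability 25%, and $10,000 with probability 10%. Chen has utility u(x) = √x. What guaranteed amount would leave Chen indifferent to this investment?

E[u] = 0.65·√78400 + 0.25·√6400 + 0.1·√10000 = 0.65·280 + 0.25·80 + 0.1·100 = 212
CE = (212)² = 44944

$44,944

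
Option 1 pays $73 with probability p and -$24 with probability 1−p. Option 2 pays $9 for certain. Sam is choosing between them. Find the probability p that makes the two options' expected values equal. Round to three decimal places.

p = 0.340

p·73 + (1−p)·(-24) = 9
97p − 24 = 9
p = (9 + 24) / 97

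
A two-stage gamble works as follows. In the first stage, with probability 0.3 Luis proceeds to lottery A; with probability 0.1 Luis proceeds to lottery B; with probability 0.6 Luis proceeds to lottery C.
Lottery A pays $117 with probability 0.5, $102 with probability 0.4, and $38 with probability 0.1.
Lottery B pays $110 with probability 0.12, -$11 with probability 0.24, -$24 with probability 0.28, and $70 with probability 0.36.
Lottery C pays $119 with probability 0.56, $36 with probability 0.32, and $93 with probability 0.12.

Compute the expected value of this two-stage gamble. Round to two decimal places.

EV(A) = 0.5 × 117 + 0.4 × 102 + 0.1 × 38 = 58.5 + 40.8 + 3.8 = 103.1
EV(B) = 0.12 × 110 + 0.24 × (-11) + 0.28 × (-24) + 0.36 × 70 = 13.2 − 2.64 − 6.72 + 25.2 = 29.04
EV(C) = 0.56 × 119 + 0.32 × 36 + 0.12 × 93 = 66.64 + 11.52 + 11.16 = 89.32
Overall = 0.3 × 103.1 + 0.1 × 29.04 + 0.6 × 89.32 = 30.93 + 2.904 + 53.592 = 87.426

$87.43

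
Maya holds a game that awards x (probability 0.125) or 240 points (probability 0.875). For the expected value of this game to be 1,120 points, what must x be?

x = 7,280 points

0.125·x + 0.875·240 = 1120
0.125·x = 1120 − 210 = 910
x = 910 / 0.125 = 7280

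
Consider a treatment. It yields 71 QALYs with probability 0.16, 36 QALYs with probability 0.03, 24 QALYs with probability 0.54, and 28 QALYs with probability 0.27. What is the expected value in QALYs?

32.96 QALYs

EV = 0.16 × 71 + 0.03 × 36 + 0.54 × 24 + 0.27 × 28 = 11.36 + 1.08 + 12.96 + 7.56 = 32.96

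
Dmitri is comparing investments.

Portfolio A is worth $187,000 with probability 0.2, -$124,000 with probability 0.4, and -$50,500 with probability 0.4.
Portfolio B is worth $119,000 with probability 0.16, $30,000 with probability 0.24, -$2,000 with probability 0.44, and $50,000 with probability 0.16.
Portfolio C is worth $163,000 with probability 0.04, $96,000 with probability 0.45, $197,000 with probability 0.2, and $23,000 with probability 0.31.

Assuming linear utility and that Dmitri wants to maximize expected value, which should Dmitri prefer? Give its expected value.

Portfolio C ($96,250)

Portfolio A = 0.2 × 187000 + 0.4 × (-124000) + 0.4 × (-50500) = 37400 − 49600 − 20200 = -32400
Portfolio B = 0.16 × 119000 + 0.24 × 30000 + 0.44 × (-2000) + 0.16 × 50000 = 19040 + 7200 − 880 + 8000 = 33360
Portfolio C = 0.04 × 163000 + 0.45 × 96000 + 0.2 × 197000 + 0.31 × 23000 = 6520 + 43200 + 39400 + 7130 = 96250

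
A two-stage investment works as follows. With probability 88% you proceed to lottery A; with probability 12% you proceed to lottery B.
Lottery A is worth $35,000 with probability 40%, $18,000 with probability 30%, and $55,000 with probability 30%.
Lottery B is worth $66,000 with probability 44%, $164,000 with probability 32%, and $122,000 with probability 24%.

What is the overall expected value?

$44,888

EV(A) = 0.4 × 35000 + 0.3 × 18000 + 0.3 × 55000 = 14000 + 5400 + 16500 = 35900
EV(B) = 0.44 × 66000 + 0.32 × 164000 + 0.24 × 122000 = 29040 + 52480 + 29280 = 110800
Overall = 0.88 × 35900 + 0.12 × 110800 = 31592 + 13296 = 44888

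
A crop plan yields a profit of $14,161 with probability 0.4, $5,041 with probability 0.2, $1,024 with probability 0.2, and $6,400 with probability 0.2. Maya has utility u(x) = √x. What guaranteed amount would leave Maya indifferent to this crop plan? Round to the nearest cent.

E[u] = 0.4·√14161 + 0.2·√5041 + 0.2·√1024 + 0.2·√6400 = 0.4·119 + 0.2·71 + 0.2·32 + 0.2·80 = 84.2
CE = (84.2)² = 7089.64

$7,089.64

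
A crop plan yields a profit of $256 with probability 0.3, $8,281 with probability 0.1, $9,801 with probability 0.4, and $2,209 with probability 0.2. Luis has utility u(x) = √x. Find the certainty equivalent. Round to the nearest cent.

E[u] = 0.3·√256 + 0.1·√8281 + 0.4·√9801 + 0.2·√2209 = 0.3·16 + 0.1·91 + 0.4·99 + 0.2·47 = 62.9
CE = (62.9)² = 3956.41

$3,956.41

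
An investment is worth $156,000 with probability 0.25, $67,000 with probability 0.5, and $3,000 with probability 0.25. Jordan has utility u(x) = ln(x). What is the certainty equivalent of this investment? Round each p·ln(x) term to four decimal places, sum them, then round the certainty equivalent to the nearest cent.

$38,070.69

E[u] = 0.25·ln(156000) + 0.5·ln(67000) + 0.25·ln(3000) = 2.9894 + 5.5562 + 2.0016 = 10.5472
CE = e^10.5472 ≈ 38070.69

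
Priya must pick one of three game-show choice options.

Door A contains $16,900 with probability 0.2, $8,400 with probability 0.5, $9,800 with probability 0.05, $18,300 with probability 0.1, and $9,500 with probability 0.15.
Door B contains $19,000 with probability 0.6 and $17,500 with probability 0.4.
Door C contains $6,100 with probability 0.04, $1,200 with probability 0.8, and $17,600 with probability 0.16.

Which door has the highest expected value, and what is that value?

Door A = 0.2 × 16900 + 0.5 × 8400 + 0.05 × 9800 + 0.1 × 18300 + 0.15 × 9500 = 3380 + 4200 + 490 + 1830 + 1425 = 11325
Door B = 0.6 × 19000 + 0.4 × 17500 = 11400 + 7000 = 18400
Door C = 0.04 × 6100 + 0.8 × 1200 + 0.16 × 17600 = 244 + 960 + 2816 = 4020

Door B ($18,400)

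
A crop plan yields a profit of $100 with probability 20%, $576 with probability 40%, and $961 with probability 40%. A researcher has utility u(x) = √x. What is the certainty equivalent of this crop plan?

E[u] = 0.2·√100 + 0.4·√576 + 0.4·√961 = 0.2·10 + 0.4·24 + 0.4·31 = 24
CE = (24)² = 576

$576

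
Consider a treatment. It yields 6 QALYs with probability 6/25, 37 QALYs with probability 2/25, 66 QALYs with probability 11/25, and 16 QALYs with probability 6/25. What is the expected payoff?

EV = 6/25 × 6 + 2/25 × 37 + 11/25 × 66 + 6/25 × 16 = 1.44 + 2.96 + 29.04 + 3.84 = 37.28

37.28 QALYs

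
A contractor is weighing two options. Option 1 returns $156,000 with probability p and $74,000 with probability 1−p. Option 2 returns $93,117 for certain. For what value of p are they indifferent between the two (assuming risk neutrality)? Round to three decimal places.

p·156000 + (1−p)·74000 = 93117
82000p + 74000 = 93117
p = (93117 − 74000) / 82000

p = 0.233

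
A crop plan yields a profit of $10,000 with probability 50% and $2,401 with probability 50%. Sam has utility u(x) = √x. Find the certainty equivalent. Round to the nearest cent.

E[u] = 0.5·√10000 + 0.5·√2401 = 0.5·100 + 0.5·49 = 74.5
CE = (74.5)² = 5550.25

$5,550.25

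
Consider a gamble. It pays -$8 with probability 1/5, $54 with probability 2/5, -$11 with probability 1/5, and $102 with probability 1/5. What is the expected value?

$38.20

EV = 1/5 × (-8) + 2/5 × 54 + 1/5 × (-11) + 1/5 × 102 = -1.6 + 21.6 − 2.2 + 20.4 = 38.2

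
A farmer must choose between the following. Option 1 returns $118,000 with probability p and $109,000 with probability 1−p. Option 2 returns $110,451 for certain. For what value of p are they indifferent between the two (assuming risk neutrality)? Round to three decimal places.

p·118000 + (1−p)·109000 = 110451
9000p + 109000 = 110451
p = (110451 − 109000) / 9000

p = 0.161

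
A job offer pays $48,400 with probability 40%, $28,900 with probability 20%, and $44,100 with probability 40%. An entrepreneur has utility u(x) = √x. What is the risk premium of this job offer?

$344

E[u] = 0.4·√48400 + 0.2·√28900 + 0.4·√44100 = 0.4·220 + 0.2·170 + 0.4·210 = 206
CE = (206)² = 42436
Risk premium = EV − CE = 42780 − 42436 = 344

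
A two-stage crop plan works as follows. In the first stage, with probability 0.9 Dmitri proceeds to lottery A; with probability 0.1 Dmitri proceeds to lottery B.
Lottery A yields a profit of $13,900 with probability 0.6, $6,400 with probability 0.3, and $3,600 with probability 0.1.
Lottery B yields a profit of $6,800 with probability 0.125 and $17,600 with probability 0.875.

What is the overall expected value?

$11,183

EV(A) = 0.6 × 13900 + 0.3 × 6400 + 0.1 × 3600 = 8340 + 1920 + 360 = 10620
EV(B) = 0.125 × 6800 + 0.875 × 17600 = 850 + 15400 = 16250
Overall = 0.9 × 10620 + 0.1 × 16250 = 9558 + 1625 = 11183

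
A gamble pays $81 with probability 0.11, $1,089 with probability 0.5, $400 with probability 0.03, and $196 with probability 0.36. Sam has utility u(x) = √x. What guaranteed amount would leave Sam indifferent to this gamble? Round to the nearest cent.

$535.00

E[u] = 0.11·√81 + 0.5·√1089 + 0.03·√400 + 0.36·√196 = 0.11·9 + 0.5·33 + 0.03·20 + 0.36·14 = 23.13
CE = (23.13)² = 534.9969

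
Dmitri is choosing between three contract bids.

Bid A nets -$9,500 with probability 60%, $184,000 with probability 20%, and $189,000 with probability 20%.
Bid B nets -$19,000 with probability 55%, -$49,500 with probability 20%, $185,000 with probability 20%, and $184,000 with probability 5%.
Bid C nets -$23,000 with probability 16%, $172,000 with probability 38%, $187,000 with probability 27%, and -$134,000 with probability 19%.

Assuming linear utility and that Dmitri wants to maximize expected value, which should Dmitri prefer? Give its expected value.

Bid C ($86,710)

Bid A = 0.6 × (-9500) + 0.2 × 184000 + 0.2 × 189000 = -5700 + 36800 + 37800 = 68900
Bid B = 0.55 × (-19000) + 0.2 × (-49500) + 0.2 × 185000 + 0.05 × 184000 = -10450 − 9900 + 37000 + 9200 = 25850
Bid C = 0.16 × (-23000) + 0.38 × 172000 + 0.27 × 187000 + 0.19 × (-134000) = -3680 + 65360 + 50490 − 25460 = 86710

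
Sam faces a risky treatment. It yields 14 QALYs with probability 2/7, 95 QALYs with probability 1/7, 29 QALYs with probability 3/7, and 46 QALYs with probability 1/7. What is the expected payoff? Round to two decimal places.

36.57 QALYs

EV = 2/7 × 14 + 1/7 × 95 + 3/7 × 29 + 1/7 × 46 = 4 + 13.5714 + 12.4286 + 6.5714 = 36.5714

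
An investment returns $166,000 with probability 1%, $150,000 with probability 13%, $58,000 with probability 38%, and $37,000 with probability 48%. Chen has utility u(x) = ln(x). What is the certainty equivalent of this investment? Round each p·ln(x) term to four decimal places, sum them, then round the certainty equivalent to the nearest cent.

$53,449.90

E[u] = 0.01·ln(166000) + 0.13·ln(150000) + 0.38·ln(58000) + 0.48·ln(37000) = 0.1202 + 1.5494 + 4.1679 + 5.0490 = 10.8865
CE = e^10.8865 ≈ 53449.90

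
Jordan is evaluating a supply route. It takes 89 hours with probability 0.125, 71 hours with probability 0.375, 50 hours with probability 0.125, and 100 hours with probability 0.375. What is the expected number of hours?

81.5 hours

EV = 0.125 × 89 + 0.375 × 71 + 0.125 × 50 + 0.375 × 100 = 11.125 + 26.625 + 6.25 + 37.5 = 81.5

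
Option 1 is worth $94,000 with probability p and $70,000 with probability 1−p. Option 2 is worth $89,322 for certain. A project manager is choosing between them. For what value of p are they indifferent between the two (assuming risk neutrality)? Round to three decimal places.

p·94000 + (1−p)·70000 = 89322
24000p + 70000 = 89322
p = (89322 − 70000) / 24000

p = 0.805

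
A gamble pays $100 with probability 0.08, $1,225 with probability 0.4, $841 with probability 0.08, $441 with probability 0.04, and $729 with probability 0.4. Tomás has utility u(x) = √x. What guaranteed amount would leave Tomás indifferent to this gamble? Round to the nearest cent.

$827.14

E[u] = 0.08·√100 + 0.4·√1225 + 0.08·√841 + 0.04·√441 + 0.4·√729 = 0.08·10 + 0.4·35 + 0.08·29 + 0.04·21 + 0.4·27 = 28.76
CE = (28.76)² = 827.1376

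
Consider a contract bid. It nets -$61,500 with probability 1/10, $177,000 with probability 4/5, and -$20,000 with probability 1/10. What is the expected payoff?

EV = 1/10 × (-61500) + 4/5 × 177000 + 1/10 × (-20000) = -6150 + 141600 − 2000 = 133450

$133,450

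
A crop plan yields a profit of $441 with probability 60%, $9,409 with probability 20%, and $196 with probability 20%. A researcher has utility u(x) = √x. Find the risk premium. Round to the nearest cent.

E[u] = 0.6·√441 + 0.2·√9409 + 0.2·√196 = 0.6·21 + 0.2·97 + 0.2·14 = 34.8
CE = (34.8)² = 1211.04
Risk premium = EV − CE = 2185.6 − 1211.04 = 974.56

$974.56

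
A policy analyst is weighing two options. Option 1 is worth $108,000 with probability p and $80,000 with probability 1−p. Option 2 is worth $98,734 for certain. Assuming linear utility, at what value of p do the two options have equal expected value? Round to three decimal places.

p = 0.669

p·108000 + (1−p)·80000 = 98734
28000p + 80000 = 98734
p = (98734 − 80000) / 28000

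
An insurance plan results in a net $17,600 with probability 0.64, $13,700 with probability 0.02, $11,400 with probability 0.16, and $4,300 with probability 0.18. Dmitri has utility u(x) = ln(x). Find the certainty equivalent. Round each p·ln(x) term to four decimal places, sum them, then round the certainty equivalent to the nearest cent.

E[u] = 0.64·ln(17600) + 0.02·ln(13700) + 0.16·ln(11400) + 0.18·ln(4300) = 6.2564 + 0.1905 + 1.4946 + 1.5059 = 9.4474
CE = e^9.4474 ≈ 12675.17

$12,675.17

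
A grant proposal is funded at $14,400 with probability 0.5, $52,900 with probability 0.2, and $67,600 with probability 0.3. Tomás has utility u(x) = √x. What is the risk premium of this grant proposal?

$4,204

E[u] = 0.5·√14400 + 0.2·√52900 + 0.3·√67600 = 0.5·120 + 0.2·230 + 0.3·260 = 184
CE = (184)² = 33856
Risk premium = EV − CE = 38060 − 33856 = 4204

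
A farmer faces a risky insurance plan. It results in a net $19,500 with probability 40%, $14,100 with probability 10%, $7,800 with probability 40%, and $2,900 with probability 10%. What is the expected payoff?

EV = 0.4 × 19500 + 0.1 × 14100 + 0.4 × 7800 + 0.1 × 2900 = 7800 + 1410 + 3120 + 290 = 12620

$12,620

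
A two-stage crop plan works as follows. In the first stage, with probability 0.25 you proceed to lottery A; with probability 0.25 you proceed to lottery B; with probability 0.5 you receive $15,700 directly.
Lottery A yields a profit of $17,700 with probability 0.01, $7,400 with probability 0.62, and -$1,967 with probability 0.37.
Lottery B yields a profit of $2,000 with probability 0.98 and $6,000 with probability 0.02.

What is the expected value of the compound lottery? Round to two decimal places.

$9,379.30

EV(A) = 0.01 × 17700 + 0.62 × 7400 + 0.37 × (-1967) = 177 + 4588 − 727.79 = 4037.21
EV(B) = 0.98 × 2000 + 0.02 × 6000 = 1960 + 120 = 2080
Branch C: 15700 (certain)
Overall = 0.25 × 4037.21 + 0.25 × 2080 + 0.5 × 15700 = 1009.3025 + 520 + 7850 = 9379.3025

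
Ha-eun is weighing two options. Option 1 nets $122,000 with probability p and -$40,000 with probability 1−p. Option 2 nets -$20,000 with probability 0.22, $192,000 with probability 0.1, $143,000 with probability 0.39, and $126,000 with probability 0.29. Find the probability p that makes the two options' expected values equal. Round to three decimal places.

EV(Option 2) = 0.22 × (-20000) + 0.1 × 192000 + 0.39 × 143000 + 0.29 × 126000 = -4400 + 19200 + 55770 + 36540 = 107110
p·122000 + (1−p)·(-40000) = 107110
162000p − 40000 = 107110
p = (107110 + 40000) / 162000

p = 0.908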